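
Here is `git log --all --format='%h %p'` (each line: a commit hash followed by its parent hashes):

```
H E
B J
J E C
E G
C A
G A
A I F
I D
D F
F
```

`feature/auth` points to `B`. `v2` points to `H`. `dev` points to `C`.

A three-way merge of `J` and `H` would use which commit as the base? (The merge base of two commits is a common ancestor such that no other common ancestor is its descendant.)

E

Ancestors of J: {A, C, D, E, F, G, I, J}.
Ancestors of H: {A, D, E, F, G, H, I}.
Common ancestors: {A, D, E, F, G, I}.
Among these, E is not an ancestor of any other common ancestor — it is the merge base.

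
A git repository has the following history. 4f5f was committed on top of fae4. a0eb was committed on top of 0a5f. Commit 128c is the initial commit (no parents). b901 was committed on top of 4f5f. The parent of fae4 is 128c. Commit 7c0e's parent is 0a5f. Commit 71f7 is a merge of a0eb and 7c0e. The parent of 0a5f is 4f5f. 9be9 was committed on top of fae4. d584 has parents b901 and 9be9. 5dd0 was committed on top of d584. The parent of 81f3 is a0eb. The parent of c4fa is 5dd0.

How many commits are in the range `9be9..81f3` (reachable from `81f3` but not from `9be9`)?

4

Reachable from 81f3: {0a5f, 128c, 4f5f, 81f3, a0eb, fae4}.
Reachable from 9be9: {128c, 9be9, fae4}.
In 81f3's history but not 9be9's: {0a5f, 4f5f, 81f3, a0eb} — 4 commits.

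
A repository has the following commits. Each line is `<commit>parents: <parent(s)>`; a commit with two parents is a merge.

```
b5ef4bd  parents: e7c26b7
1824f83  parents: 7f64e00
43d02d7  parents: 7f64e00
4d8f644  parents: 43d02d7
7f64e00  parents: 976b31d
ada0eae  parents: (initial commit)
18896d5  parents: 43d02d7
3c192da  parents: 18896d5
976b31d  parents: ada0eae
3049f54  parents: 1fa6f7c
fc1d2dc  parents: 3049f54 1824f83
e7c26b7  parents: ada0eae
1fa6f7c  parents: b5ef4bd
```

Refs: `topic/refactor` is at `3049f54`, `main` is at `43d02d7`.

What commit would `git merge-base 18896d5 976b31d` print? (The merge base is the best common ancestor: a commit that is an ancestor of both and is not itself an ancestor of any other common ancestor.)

Ancestors of 18896d5: {18896d5, 43d02d7, 7f64e00, 976b31d, ada0eae}.
Ancestors of 976b31d: {976b31d, ada0eae}.
Common ancestors: {976b31d, ada0eae}.
Among these, 976b31d is not an ancestor of any other common ancestor — it is the merge base.

976b31d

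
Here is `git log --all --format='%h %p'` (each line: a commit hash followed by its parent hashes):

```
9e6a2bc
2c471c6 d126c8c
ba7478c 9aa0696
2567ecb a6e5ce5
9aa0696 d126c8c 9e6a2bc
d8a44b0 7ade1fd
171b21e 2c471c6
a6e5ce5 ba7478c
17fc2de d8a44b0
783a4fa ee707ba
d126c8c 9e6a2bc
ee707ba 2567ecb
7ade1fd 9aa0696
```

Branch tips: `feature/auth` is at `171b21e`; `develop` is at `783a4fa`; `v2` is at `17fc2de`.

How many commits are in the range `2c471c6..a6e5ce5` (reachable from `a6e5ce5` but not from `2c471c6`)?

Reachable from a6e5ce5: {9aa0696, 9e6a2bc, a6e5ce5, ba7478c, d126c8c}.
Reachable from 2c471c6: {2c471c6, 9e6a2bc, d126c8c}.
In a6e5ce5's history but not 2c471c6's: {9aa0696, a6e5ce5, ba7478c} — 3 commits.

3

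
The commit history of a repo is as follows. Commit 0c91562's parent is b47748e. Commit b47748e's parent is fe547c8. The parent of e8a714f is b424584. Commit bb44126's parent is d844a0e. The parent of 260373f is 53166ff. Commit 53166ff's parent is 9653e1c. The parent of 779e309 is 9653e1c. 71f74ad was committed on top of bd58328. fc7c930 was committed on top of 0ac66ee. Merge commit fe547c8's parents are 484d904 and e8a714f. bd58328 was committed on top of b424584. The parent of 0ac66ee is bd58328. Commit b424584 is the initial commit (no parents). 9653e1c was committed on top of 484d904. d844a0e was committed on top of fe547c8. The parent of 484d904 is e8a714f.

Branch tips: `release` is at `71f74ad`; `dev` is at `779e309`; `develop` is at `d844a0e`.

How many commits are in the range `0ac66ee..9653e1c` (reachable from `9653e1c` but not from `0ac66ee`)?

3

Reachable from 9653e1c: {484d904, 9653e1c, b424584, e8a714f}.
Reachable from 0ac66ee: {0ac66ee, b424584, bd58328}.
In 9653e1c's history but not 0ac66ee's: {484d904, 9653e1c, e8a714f} — 3 commits.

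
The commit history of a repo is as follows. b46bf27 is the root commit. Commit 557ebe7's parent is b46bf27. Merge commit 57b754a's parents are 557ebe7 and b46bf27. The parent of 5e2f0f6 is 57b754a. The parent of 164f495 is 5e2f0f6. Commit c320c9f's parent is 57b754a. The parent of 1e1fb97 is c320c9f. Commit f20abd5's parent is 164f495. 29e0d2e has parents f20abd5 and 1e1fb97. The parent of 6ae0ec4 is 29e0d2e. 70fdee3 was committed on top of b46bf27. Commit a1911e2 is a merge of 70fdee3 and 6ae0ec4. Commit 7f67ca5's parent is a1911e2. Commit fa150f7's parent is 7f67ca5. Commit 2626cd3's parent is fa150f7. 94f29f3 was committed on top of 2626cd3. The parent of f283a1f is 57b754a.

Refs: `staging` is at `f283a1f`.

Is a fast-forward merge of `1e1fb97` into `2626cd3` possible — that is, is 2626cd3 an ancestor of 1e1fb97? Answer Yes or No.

A fast-forward from 2626cd3 to 1e1fb97 is possible iff 2626cd3 is an ancestor of 1e1fb97.
Ancestors of 1e1fb97: {1e1fb97, 557ebe7, 57b754a, b46bf27, c320c9f}.
2626cd3 is not among them, so fast-forward is not possible.

No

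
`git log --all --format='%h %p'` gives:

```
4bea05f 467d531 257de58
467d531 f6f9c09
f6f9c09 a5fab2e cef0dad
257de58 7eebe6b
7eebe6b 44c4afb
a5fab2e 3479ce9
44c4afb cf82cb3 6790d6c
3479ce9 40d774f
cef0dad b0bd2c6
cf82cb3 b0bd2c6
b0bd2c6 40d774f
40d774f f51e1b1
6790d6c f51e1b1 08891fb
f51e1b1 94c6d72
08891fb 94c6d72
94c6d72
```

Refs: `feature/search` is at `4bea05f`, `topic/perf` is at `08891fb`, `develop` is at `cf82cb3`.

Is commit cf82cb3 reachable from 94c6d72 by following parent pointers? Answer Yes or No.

Ancestors of 94c6d72: {94c6d72}.
cf82cb3 is not in that set, so it is not an ancestor of 94c6d72.

No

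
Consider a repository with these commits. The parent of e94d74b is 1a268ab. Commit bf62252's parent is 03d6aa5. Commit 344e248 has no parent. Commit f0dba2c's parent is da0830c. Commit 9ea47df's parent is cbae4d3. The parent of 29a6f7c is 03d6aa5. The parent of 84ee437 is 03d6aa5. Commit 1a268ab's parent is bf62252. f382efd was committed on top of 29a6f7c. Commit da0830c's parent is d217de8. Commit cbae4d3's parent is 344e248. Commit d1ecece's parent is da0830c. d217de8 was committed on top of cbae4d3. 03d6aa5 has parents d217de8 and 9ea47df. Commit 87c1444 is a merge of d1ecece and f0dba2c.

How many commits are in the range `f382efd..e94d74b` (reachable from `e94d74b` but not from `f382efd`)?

Reachable from e94d74b: {03d6aa5, 1a268ab, 344e248, 9ea47df, bf62252, cbae4d3, d217de8, e94d74b}.
Reachable from f382efd: {03d6aa5, 29a6f7c, 344e248, 9ea47df, cbae4d3, d217de8, f382efd}.
In e94d74b's history but not f382efd's: {1a268ab, bf62252, e94d74b} — 3 commits.

3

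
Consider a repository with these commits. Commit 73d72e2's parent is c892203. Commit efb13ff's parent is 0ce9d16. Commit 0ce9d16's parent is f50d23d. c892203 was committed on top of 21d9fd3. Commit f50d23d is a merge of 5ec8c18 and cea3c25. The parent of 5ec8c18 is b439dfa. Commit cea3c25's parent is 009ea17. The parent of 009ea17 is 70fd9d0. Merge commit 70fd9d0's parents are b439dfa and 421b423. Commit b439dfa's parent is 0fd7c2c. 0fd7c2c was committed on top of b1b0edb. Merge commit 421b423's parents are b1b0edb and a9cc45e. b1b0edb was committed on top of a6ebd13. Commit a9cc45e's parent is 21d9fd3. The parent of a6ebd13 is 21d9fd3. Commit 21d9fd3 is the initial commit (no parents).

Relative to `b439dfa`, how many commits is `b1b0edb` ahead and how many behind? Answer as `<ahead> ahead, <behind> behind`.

Reachable from b1b0edb: {21d9fd3, a6ebd13, b1b0edb}.
Reachable from b439dfa: {0fd7c2c, 21d9fd3, a6ebd13, b1b0edb, b439dfa}.
Only in b1b0edb's history (ahead): {} — 0.
Only in b439dfa's history (behind): {0fd7c2c, b439dfa} — 2.

0 ahead, 2 behind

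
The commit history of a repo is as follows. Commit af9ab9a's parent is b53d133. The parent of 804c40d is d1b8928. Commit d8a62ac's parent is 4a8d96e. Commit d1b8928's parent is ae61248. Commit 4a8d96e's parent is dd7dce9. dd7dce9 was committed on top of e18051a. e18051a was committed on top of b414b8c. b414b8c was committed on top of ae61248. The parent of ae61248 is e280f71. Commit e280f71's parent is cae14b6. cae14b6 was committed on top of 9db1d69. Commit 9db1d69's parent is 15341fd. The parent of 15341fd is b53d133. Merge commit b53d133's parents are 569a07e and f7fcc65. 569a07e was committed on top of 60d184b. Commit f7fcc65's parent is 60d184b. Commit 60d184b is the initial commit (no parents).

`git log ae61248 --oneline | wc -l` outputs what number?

Walking parent pointers from ae61248: reachable set = {15341fd, 569a07e, 60d184b, 9db1d69, ae61248, b53d133, cae14b6, e280f71, f7fcc65}.
That is 9 commits.

9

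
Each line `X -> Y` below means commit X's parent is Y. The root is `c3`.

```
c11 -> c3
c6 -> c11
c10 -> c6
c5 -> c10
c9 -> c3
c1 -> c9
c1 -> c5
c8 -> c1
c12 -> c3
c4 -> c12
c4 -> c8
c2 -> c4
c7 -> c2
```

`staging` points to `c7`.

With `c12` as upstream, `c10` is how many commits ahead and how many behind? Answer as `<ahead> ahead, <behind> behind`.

Reachable from c10: {c10, c11, c3, c6}.
Reachable from c12: {c12, c3}.
Only in c10's history (ahead): {c10, c11, c6} — 3.
Only in c12's history (behind): {c12} — 1.

3 ahead, 1 behind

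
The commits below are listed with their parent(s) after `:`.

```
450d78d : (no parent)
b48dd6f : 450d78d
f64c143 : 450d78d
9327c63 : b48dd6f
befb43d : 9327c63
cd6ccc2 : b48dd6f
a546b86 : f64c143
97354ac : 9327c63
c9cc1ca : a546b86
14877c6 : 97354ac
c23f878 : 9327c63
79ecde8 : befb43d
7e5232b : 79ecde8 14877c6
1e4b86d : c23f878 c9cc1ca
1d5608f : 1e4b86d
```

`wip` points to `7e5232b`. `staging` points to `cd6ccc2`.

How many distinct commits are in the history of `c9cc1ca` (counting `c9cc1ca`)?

4

Walking parent pointers from c9cc1ca: reachable set = {450d78d, a546b86, c9cc1ca, f64c143}.
That is 4 commits.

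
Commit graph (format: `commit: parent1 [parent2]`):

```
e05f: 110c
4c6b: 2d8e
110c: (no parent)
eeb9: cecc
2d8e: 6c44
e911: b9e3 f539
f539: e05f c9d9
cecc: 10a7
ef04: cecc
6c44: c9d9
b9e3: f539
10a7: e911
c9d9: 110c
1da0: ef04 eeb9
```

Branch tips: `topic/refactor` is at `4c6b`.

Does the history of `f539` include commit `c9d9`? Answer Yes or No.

Yes

Ancestors of f539 (commits reachable by following parents): {110c, c9d9, e05f, f539}.
c9d9 is in that set, so it is an ancestor of f539.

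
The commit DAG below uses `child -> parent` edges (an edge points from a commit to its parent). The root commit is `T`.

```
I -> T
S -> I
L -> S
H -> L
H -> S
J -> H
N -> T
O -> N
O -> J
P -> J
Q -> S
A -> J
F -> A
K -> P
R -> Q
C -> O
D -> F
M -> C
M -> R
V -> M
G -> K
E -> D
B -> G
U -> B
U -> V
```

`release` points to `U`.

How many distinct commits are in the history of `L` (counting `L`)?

4

Walking parent pointers from L: reachable set = {I, L, S, T}.
That is 4 commits.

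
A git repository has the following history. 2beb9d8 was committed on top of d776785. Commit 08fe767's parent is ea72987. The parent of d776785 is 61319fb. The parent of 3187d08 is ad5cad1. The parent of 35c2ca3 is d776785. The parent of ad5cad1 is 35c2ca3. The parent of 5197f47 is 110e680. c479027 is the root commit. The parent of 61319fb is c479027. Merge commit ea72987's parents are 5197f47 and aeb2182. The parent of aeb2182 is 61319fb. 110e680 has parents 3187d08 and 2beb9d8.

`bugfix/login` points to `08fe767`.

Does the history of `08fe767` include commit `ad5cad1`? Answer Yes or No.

Yes

Ancestors of 08fe767 (commits reachable by following parents): {08fe767, 110e680, 2beb9d8, 3187d08, 35c2ca3, 5197f47, 61319fb, ad5cad1, aeb2182, c479027, d776785, ea72987}.
ad5cad1 is in that set, so it is an ancestor of 08fe767.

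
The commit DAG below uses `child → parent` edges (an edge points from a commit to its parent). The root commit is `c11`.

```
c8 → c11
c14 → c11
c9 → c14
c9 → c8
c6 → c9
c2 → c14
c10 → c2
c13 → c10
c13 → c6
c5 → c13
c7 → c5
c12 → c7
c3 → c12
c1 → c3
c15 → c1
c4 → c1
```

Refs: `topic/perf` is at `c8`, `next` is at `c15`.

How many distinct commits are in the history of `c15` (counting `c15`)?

Walking parent pointers from c15: reachable set = {c1, c10, c11, c12, c13, c14, c15, c2, c3, c5, c6, c7, c8, c9}.
That is 14 commits.

14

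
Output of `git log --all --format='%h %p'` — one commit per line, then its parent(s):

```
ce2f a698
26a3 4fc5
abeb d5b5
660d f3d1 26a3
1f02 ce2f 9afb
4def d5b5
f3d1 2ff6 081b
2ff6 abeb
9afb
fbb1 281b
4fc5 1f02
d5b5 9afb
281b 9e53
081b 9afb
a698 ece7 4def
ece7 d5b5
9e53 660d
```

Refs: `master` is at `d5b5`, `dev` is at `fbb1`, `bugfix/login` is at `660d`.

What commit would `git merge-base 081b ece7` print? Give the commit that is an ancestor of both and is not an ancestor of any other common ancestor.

Ancestors of 081b: {081b, 9afb}.
Ancestors of ece7: {9afb, d5b5, ece7}.
Common ancestors: {9afb}.
The only common ancestor is 9afb, so it is the merge base.

9afb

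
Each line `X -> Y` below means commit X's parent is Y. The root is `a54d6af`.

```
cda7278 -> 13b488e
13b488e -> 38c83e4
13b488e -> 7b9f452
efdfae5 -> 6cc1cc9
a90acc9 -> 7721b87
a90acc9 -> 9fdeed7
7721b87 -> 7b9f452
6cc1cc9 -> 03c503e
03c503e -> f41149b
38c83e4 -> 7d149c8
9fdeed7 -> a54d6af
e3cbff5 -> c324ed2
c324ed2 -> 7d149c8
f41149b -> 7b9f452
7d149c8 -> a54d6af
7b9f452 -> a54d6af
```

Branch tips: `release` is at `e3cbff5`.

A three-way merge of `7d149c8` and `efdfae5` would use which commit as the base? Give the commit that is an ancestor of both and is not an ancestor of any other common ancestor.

Ancestors of 7d149c8: {7d149c8, a54d6af}.
Ancestors of efdfae5: {03c503e, 6cc1cc9, 7b9f452, a54d6af, efdfae5, f41149b}.
Common ancestors: {a54d6af}.
The only common ancestor is a54d6af, so it is the merge base.

a54d6af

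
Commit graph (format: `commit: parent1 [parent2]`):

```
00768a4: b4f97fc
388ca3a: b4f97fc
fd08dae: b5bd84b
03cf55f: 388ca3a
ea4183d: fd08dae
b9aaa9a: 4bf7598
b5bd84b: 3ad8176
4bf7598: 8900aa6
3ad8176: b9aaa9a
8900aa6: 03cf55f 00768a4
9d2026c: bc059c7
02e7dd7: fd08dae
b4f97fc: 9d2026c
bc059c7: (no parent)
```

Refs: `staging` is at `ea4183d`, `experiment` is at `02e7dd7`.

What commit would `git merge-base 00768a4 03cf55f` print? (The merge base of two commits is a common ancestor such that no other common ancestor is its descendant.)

Ancestors of 00768a4: {00768a4, 9d2026c, b4f97fc, bc059c7}.
Ancestors of 03cf55f: {03cf55f, 388ca3a, 9d2026c, b4f97fc, bc059c7}.
Common ancestors: {9d2026c, b4f97fc, bc059c7}.
Among these, b4f97fc is not an ancestor of any other common ancestor — it is the merge base.

b4f97fc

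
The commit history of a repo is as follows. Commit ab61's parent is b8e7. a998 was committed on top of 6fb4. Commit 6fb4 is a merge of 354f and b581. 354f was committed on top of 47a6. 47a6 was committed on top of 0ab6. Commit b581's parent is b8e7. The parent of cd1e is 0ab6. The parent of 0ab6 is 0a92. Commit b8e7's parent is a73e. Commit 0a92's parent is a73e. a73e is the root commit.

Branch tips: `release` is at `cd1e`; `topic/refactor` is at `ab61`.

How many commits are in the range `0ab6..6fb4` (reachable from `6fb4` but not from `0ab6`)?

5

Reachable from 6fb4: {0a92, 0ab6, 354f, 47a6, 6fb4, a73e, b581, b8e7}.
Reachable from 0ab6: {0a92, 0ab6, a73e}.
In 6fb4's history but not 0ab6's: {354f, 47a6, 6fb4, b581, b8e7} — 5 commits.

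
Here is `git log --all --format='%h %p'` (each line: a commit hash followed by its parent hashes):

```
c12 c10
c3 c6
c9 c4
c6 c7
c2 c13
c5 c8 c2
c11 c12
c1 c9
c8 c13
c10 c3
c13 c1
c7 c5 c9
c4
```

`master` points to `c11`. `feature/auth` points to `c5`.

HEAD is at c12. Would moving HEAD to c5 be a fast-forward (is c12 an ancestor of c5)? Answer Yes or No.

No

A fast-forward from c12 to c5 is possible iff c12 is an ancestor of c5.
Ancestors of c5: {c1, c13, c2, c4, c5, c8, c9}.
c12 is not among them, so fast-forward is not possible.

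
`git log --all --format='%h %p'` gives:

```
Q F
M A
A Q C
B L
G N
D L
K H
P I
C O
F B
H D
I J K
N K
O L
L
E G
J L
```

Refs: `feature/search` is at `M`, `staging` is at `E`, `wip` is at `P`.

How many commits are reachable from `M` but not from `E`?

7

Reachable from M: {A, B, C, F, L, M, O, Q}.
Reachable from E: {D, E, G, H, K, L, N}.
In M's history but not E's: {A, B, C, F, M, O, Q} — 7 commits.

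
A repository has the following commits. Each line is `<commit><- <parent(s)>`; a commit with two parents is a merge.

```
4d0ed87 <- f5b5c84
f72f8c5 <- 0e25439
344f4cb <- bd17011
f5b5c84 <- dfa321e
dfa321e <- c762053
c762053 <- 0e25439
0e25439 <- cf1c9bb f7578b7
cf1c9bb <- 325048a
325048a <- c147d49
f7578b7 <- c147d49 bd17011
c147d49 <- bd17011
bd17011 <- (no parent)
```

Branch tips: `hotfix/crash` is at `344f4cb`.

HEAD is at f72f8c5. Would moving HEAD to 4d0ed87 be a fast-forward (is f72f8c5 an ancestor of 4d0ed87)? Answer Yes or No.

A fast-forward from f72f8c5 to 4d0ed87 is possible iff f72f8c5 is an ancestor of 4d0ed87.
Ancestors of 4d0ed87: {0e25439, 325048a, 4d0ed87, bd17011, c147d49, c762053, cf1c9bb, dfa321e, f5b5c84, f7578b7}.
f72f8c5 is not among them, so fast-forward is not possible.

No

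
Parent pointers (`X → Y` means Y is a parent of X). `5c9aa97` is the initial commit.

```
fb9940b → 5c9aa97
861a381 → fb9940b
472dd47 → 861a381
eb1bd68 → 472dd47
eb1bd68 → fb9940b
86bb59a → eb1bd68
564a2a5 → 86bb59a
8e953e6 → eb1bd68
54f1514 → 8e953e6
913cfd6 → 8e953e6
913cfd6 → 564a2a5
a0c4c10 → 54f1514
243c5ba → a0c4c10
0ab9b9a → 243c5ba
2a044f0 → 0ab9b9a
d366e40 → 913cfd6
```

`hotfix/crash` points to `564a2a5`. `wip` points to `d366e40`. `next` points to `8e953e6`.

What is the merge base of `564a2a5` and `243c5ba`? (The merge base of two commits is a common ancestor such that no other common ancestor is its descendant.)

eb1bd68

Ancestors of 564a2a5: {472dd47, 564a2a5, 5c9aa97, 861a381, 86bb59a, eb1bd68, fb9940b}.
Ancestors of 243c5ba: {243c5ba, 472dd47, 54f1514, 5c9aa97, 861a381, 8e953e6, a0c4c10, eb1bd68, fb9940b}.
Common ancestors: {472dd47, 5c9aa97, 861a381, eb1bd68, fb9940b}.
Among these, eb1bd68 is not an ancestor of any other common ancestor — it is the merge base.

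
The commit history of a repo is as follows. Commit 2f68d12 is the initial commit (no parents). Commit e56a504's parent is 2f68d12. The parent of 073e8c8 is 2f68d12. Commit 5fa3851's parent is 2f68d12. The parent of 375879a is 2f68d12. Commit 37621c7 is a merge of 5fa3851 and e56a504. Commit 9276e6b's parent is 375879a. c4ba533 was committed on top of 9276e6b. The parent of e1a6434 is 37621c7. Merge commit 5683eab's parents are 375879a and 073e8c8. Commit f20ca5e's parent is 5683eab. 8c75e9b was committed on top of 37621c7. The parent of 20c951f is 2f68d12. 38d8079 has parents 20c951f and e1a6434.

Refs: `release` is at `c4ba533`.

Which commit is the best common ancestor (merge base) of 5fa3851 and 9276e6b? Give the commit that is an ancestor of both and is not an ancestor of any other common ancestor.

Ancestors of 5fa3851: {2f68d12, 5fa3851}.
Ancestors of 9276e6b: {2f68d12, 375879a, 9276e6b}.
Common ancestors: {2f68d12}.
The only common ancestor is 2f68d12, so it is the merge base.

2f68d12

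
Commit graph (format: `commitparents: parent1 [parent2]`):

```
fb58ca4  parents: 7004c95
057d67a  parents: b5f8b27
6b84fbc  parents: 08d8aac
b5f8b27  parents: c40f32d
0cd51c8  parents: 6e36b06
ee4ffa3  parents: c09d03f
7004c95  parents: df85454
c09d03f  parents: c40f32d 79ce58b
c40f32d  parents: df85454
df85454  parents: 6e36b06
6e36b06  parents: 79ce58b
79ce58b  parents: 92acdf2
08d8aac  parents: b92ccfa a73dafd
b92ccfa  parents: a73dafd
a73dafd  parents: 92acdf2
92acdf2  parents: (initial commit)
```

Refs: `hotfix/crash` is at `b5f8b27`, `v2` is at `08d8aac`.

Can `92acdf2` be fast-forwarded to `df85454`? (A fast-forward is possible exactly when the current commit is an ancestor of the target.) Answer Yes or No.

Yes

A fast-forward from 92acdf2 to df85454 is possible iff 92acdf2 is an ancestor of df85454.
Ancestors of df85454: {6e36b06, 79ce58b, 92acdf2, df85454}.
92acdf2 is among them, so fast-forward is possible.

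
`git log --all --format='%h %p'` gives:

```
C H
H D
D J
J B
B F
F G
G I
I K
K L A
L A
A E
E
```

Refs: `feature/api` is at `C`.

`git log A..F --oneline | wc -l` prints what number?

Reachable from F: {A, E, F, G, I, K, L}.
Reachable from A: {A, E}.
In F's history but not A's: {F, G, I, K, L} — 5 commits.

5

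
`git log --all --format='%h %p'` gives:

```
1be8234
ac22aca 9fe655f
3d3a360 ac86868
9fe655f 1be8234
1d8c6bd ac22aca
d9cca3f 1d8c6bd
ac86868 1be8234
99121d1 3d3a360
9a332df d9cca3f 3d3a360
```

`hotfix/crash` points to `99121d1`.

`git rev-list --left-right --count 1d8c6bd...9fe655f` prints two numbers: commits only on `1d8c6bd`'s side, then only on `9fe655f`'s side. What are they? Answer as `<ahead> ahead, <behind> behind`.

Reachable from 1d8c6bd: {1be8234, 1d8c6bd, 9fe655f, ac22aca}.
Reachable from 9fe655f: {1be8234, 9fe655f}.
Only in 1d8c6bd's history (ahead): {1d8c6bd, ac22aca} — 2.
Only in 9fe655f's history (behind): {} — 0.

2 ahead, 0 behind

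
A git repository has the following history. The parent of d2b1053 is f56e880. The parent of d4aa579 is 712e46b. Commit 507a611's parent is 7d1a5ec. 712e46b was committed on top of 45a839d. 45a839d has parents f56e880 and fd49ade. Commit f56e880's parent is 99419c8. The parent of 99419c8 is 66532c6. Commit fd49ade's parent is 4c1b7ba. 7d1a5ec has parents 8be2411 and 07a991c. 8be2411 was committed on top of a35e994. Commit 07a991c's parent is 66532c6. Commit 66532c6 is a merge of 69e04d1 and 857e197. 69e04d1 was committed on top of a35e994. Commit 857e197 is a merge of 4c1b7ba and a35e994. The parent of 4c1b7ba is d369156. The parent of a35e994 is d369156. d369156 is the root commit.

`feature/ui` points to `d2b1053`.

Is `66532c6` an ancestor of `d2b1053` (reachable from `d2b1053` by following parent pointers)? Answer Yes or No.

Ancestors of d2b1053 (commits reachable by following parents): {4c1b7ba, 66532c6, 69e04d1, 857e197, 99419c8, a35e994, d2b1053, d369156, f56e880}.
66532c6 is in that set, so it is an ancestor of d2b1053.

Yes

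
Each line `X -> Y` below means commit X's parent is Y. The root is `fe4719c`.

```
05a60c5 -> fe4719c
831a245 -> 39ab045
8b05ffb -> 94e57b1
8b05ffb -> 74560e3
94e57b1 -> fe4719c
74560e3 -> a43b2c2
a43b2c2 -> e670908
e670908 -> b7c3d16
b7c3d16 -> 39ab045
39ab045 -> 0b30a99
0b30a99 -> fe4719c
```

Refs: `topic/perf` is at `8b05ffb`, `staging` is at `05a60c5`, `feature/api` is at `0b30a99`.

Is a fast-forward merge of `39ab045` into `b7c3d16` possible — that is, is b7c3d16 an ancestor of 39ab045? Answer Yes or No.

A fast-forward from b7c3d16 to 39ab045 is possible iff b7c3d16 is an ancestor of 39ab045.
Ancestors of 39ab045: {0b30a99, 39ab045, fe4719c}.
b7c3d16 is not among them, so fast-forward is not possible.

No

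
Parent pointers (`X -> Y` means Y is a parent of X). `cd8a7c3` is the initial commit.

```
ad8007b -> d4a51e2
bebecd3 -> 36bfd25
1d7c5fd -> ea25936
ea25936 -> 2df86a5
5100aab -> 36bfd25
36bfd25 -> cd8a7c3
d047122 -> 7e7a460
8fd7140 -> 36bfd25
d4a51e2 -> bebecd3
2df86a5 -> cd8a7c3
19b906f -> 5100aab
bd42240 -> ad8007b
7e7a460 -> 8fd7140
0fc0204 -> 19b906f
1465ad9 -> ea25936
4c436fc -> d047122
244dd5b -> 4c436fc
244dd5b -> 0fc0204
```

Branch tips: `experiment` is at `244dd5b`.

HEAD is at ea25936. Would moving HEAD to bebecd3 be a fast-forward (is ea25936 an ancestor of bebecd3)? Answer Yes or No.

A fast-forward from ea25936 to bebecd3 is possible iff ea25936 is an ancestor of bebecd3.
Ancestors of bebecd3: {36bfd25, bebecd3, cd8a7c3}.
ea25936 is not among them, so fast-forward is not possible.

No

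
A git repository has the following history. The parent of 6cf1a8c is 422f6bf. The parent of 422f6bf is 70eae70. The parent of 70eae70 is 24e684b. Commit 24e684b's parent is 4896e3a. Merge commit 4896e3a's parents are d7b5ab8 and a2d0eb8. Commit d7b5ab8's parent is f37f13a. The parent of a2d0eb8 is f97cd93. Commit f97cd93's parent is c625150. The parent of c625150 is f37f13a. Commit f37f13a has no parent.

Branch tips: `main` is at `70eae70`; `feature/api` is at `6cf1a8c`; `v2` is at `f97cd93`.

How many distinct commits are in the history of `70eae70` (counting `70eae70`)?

8

Walking parent pointers from 70eae70: reachable set = {24e684b, 4896e3a, 70eae70, a2d0eb8, c625150, d7b5ab8, f37f13a, f97cd93}.
That is 8 commits.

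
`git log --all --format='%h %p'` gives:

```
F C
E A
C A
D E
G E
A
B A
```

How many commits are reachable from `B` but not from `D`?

Reachable from B: {A, B}.
Reachable from D: {A, D, E}.
In B's history but not D's: {B} — 1 commit.

1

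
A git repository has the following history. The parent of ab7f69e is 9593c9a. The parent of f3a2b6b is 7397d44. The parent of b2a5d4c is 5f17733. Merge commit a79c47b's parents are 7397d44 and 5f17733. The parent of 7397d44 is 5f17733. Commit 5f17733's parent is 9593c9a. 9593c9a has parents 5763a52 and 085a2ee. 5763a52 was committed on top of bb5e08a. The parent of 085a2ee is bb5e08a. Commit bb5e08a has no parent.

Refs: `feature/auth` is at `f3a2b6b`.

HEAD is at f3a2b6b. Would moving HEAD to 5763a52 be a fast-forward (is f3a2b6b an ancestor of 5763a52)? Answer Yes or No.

No

A fast-forward from f3a2b6b to 5763a52 is possible iff f3a2b6b is an ancestor of 5763a52.
Ancestors of 5763a52: {5763a52, bb5e08a}.
f3a2b6b is not among them, so fast-forward is not possible.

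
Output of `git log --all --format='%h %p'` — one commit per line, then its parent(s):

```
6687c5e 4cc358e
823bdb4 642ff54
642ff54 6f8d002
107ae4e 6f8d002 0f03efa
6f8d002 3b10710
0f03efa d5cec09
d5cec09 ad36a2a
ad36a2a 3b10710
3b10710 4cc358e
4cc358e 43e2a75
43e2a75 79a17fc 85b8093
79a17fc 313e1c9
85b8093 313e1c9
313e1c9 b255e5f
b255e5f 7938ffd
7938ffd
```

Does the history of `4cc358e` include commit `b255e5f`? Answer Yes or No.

Ancestors of 4cc358e (commits reachable by following parents): {313e1c9, 43e2a75, 4cc358e, 7938ffd, 79a17fc, 85b8093, b255e5f}.
b255e5f is in that set, so it is an ancestor of 4cc358e.

Yes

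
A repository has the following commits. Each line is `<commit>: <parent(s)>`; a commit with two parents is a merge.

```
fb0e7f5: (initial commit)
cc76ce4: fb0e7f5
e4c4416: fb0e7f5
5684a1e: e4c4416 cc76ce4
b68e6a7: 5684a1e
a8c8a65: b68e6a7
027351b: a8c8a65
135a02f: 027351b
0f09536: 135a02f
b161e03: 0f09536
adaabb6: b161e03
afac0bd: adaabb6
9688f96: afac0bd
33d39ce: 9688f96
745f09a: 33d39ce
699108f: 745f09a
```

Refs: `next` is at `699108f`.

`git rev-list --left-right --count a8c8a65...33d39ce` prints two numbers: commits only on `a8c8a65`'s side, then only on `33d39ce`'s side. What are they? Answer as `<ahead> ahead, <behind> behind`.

0 ahead, 8 behind

Reachable from a8c8a65: {5684a1e, a8c8a65, b68e6a7, cc76ce4, e4c4416, fb0e7f5}.
Reachable from 33d39ce: {027351b, 0f09536, 135a02f, 33d39ce, 5684a1e, 9688f96, a8c8a65, adaabb6, afac0bd, b161e03, b68e6a7, cc76ce4, e4c4416, fb0e7f5}.
Only in a8c8a65's history (ahead): {} — 0.
Only in 33d39ce's history (behind): {027351b, 0f09536, 135a02f, 33d39ce, 9688f96, adaabb6, afac0bd, b161e03} — 8.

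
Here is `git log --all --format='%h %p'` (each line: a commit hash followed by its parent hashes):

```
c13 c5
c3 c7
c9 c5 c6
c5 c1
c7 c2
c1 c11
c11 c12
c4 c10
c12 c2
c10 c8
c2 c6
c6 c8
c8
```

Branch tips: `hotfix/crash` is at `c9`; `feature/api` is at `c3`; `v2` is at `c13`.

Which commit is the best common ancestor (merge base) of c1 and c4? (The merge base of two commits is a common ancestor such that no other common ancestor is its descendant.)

c8

Ancestors of c1: {c1, c11, c12, c2, c6, c8}.
Ancestors of c4: {c10, c4, c8}.
Common ancestors: {c8}.
The only common ancestor is c8, so it is the merge base.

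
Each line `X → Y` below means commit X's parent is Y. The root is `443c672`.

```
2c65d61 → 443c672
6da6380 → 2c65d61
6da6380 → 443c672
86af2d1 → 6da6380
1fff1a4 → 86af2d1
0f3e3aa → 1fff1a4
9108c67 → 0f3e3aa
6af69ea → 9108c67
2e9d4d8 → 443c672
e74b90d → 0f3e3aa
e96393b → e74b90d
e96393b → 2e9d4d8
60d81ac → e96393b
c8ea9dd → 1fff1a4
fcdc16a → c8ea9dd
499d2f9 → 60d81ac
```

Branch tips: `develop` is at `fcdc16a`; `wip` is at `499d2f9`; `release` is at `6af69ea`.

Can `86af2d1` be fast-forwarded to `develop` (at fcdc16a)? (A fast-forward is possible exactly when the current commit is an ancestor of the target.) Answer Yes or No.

A fast-forward from 86af2d1 to fcdc16a is possible iff 86af2d1 is an ancestor of fcdc16a.
Ancestors of fcdc16a: {1fff1a4, 2c65d61, 443c672, 6da6380, 86af2d1, c8ea9dd, fcdc16a}.
86af2d1 is among them, so fast-forward is possible.

Yes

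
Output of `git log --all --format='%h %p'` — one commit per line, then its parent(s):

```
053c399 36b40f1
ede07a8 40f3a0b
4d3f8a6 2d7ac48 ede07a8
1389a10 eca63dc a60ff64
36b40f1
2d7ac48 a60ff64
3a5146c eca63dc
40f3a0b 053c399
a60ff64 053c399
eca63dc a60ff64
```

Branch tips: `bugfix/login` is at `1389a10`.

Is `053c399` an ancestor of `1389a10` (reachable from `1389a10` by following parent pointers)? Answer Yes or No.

Yes

Ancestors of 1389a10 (commits reachable by following parents): {053c399, 1389a10, 36b40f1, a60ff64, eca63dc}.
053c399 is in that set, so it is an ancestor of 1389a10.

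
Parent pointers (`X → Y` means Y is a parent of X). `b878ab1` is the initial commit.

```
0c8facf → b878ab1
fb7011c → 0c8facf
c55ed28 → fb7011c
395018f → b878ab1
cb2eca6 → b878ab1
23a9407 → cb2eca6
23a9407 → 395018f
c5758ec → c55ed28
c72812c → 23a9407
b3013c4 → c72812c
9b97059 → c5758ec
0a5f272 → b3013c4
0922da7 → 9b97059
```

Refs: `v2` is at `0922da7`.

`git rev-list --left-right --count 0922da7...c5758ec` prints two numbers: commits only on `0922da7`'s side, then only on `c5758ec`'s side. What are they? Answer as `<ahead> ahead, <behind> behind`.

Reachable from 0922da7: {0922da7, 0c8facf, 9b97059, b878ab1, c55ed28, c5758ec, fb7011c}.
Reachable from c5758ec: {0c8facf, b878ab1, c55ed28, c5758ec, fb7011c}.
Only in 0922da7's history (ahead): {0922da7, 9b97059} — 2.
Only in c5758ec's history (behind): {} — 0.

2 ahead, 0 behind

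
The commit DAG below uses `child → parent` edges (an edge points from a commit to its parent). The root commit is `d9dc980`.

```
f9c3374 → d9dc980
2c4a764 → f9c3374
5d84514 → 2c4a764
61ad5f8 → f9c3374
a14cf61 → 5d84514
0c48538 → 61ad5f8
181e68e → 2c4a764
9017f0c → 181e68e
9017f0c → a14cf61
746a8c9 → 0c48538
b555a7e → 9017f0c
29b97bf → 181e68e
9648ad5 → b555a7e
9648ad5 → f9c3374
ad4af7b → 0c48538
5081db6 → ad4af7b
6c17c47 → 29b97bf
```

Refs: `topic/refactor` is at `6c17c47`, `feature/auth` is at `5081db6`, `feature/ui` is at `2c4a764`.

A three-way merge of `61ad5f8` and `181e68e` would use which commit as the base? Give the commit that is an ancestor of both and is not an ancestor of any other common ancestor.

f9c3374

Ancestors of 61ad5f8: {61ad5f8, d9dc980, f9c3374}.
Ancestors of 181e68e: {181e68e, 2c4a764, d9dc980, f9c3374}.
Common ancestors: {d9dc980, f9c3374}.
Among these, f9c3374 is not an ancestor of any other common ancestor — it is the merge base.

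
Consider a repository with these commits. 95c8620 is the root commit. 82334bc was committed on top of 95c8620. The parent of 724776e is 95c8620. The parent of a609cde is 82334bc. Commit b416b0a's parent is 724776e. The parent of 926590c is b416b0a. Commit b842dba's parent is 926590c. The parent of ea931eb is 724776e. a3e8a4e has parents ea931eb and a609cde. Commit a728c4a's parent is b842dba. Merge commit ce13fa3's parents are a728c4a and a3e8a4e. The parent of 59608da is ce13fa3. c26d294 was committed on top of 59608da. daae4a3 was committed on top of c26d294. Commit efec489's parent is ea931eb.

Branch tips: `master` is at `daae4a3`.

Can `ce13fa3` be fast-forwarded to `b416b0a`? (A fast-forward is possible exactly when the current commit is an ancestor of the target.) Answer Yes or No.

A fast-forward from ce13fa3 to b416b0a is possible iff ce13fa3 is an ancestor of b416b0a.
Ancestors of b416b0a: {724776e, 95c8620, b416b0a}.
ce13fa3 is not among them, so fast-forward is not possible.

No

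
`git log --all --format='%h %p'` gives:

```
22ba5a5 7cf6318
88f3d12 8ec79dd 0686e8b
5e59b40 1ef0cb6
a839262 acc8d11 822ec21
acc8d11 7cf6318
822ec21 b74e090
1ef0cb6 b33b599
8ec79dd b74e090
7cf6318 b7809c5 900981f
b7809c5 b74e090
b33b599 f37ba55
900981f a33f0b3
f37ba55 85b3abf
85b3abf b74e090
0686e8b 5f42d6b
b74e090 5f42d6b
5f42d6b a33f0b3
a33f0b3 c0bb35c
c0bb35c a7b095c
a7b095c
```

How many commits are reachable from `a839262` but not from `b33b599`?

Reachable from a839262: {5f42d6b, 7cf6318, 822ec21, 900981f, a33f0b3, a7b095c, a839262, acc8d11, b74e090, b7809c5, c0bb35c}.
Reachable from b33b599: {5f42d6b, 85b3abf, a33f0b3, a7b095c, b33b599, b74e090, c0bb35c, f37ba55}.
In a839262's history but not b33b599's: {7cf6318, 822ec21, 900981f, a839262, acc8d11, b7809c5} — 6 commits.

6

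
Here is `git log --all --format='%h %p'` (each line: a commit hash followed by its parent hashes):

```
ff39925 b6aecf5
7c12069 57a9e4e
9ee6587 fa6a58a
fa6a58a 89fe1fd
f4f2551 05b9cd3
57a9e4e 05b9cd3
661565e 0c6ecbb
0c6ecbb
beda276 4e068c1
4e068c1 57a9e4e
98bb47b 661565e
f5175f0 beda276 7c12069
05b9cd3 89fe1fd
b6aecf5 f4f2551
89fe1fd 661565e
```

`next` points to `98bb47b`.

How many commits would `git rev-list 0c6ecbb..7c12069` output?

5

Reachable from 7c12069: {05b9cd3, 0c6ecbb, 57a9e4e, 661565e, 7c12069, 89fe1fd}.
Reachable from 0c6ecbb: {0c6ecbb}.
In 7c12069's history but not 0c6ecbb's: {05b9cd3, 57a9e4e, 661565e, 7c12069, 89fe1fd} — 5 commits.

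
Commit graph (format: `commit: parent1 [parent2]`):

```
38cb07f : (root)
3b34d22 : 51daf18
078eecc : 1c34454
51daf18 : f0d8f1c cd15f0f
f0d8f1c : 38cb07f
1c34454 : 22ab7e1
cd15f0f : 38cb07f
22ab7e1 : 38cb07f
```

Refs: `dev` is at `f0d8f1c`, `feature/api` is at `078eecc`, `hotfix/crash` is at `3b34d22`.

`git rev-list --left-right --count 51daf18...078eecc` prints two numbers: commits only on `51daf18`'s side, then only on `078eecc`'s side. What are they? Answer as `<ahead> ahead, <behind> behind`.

3 ahead, 3 behind

Reachable from 51daf18: {38cb07f, 51daf18, cd15f0f, f0d8f1c}.
Reachable from 078eecc: {078eecc, 1c34454, 22ab7e1, 38cb07f}.
Only in 51daf18's history (ahead): {51daf18, cd15f0f, f0d8f1c} — 3.
Only in 078eecc's history (behind): {078eecc, 1c34454, 22ab7e1} — 3.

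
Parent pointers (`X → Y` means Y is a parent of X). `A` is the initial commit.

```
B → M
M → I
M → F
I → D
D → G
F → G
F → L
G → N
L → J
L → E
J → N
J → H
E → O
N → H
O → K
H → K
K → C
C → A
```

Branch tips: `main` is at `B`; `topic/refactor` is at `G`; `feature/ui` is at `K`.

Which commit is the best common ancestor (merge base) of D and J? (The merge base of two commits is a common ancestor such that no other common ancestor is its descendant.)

N

Ancestors of D: {A, C, D, G, H, K, N}.
Ancestors of J: {A, C, H, J, K, N}.
Common ancestors: {A, C, H, K, N}.
Among these, N is not an ancestor of any other common ancestor — it is the merge base.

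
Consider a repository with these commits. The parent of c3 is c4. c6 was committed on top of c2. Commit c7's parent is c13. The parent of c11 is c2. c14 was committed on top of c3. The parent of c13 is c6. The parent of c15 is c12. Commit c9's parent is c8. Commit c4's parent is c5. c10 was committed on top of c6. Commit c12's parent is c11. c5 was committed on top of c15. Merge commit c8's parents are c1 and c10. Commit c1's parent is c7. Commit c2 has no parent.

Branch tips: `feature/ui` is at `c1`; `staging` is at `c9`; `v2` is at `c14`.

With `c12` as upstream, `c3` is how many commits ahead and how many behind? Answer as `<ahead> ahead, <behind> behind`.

4 ahead, 0 behind

Reachable from c3: {c11, c12, c15, c2, c3, c4, c5}.
Reachable from c12: {c11, c12, c2}.
Only in c3's history (ahead): {c15, c3, c4, c5} — 4.
Only in c12's history (behind): {} — 0.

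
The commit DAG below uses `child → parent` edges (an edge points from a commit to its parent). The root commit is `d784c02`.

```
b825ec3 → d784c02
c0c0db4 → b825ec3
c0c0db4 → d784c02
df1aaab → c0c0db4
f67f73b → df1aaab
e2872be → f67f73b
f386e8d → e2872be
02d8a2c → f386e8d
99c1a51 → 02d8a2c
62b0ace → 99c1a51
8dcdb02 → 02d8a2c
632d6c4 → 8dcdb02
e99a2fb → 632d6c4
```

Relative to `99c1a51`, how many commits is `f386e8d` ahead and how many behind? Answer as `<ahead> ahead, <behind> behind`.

0 ahead, 2 behind

Reachable from f386e8d: {b825ec3, c0c0db4, d784c02, df1aaab, e2872be, f386e8d, f67f73b}.
Reachable from 99c1a51: {02d8a2c, 99c1a51, b825ec3, c0c0db4, d784c02, df1aaab, e2872be, f386e8d, f67f73b}.
Only in f386e8d's history (ahead): {} — 0.
Only in 99c1a51's history (behind): {02d8a2c, 99c1a51} — 2.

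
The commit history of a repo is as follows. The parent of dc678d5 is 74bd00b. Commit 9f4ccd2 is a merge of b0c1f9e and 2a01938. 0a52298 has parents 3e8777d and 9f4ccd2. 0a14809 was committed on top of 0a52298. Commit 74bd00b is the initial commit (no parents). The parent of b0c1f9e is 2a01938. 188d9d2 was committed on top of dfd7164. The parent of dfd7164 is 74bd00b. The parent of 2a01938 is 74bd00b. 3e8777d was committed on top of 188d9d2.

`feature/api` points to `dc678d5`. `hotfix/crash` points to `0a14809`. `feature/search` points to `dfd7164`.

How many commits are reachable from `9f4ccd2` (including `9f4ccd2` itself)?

4

Walking parent pointers from 9f4ccd2: reachable set = {2a01938, 74bd00b, 9f4ccd2, b0c1f9e}.
That is 4 commits.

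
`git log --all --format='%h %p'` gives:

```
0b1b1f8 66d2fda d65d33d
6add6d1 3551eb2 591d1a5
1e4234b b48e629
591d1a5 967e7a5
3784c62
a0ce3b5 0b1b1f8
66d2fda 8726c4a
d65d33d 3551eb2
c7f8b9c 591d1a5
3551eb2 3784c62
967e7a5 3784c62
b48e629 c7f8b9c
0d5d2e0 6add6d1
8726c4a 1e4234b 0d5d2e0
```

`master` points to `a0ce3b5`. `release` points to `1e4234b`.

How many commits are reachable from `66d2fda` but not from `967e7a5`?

9

Reachable from 66d2fda: {0d5d2e0, 1e4234b, 3551eb2, 3784c62, 591d1a5, 66d2fda, 6add6d1, 8726c4a, 967e7a5, b48e629, c7f8b9c}.
Reachable from 967e7a5: {3784c62, 967e7a5}.
In 66d2fda's history but not 967e7a5's: {0d5d2e0, 1e4234b, 3551eb2, 591d1a5, 66d2fda, 6add6d1, 8726c4a, b48e629, c7f8b9c} — 9 commits.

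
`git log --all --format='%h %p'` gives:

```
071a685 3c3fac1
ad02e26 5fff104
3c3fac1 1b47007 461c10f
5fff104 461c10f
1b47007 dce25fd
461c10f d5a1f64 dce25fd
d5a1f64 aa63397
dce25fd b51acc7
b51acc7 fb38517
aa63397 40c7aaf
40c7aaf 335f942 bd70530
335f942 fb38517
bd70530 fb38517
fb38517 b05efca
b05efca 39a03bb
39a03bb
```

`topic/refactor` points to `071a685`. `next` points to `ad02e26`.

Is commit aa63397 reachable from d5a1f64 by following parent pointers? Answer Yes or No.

Yes

Ancestors of d5a1f64 (commits reachable by following parents): {335f942, 39a03bb, 40c7aaf, aa63397, b05efca, bd70530, d5a1f64, fb38517}.
aa63397 is in that set, so it is an ancestor of d5a1f64.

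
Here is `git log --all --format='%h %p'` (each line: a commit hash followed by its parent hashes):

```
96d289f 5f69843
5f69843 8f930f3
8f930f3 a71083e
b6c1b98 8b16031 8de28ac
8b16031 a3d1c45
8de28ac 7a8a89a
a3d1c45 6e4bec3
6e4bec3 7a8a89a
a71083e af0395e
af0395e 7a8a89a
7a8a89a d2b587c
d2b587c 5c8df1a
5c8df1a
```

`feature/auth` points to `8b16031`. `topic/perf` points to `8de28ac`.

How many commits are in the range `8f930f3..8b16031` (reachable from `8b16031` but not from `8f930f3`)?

3

Reachable from 8b16031: {5c8df1a, 6e4bec3, 7a8a89a, 8b16031, a3d1c45, d2b587c}.
Reachable from 8f930f3: {5c8df1a, 7a8a89a, 8f930f3, a71083e, af0395e, d2b587c}.
In 8b16031's history but not 8f930f3's: {6e4bec3, 8b16031, a3d1c45} — 3 commits.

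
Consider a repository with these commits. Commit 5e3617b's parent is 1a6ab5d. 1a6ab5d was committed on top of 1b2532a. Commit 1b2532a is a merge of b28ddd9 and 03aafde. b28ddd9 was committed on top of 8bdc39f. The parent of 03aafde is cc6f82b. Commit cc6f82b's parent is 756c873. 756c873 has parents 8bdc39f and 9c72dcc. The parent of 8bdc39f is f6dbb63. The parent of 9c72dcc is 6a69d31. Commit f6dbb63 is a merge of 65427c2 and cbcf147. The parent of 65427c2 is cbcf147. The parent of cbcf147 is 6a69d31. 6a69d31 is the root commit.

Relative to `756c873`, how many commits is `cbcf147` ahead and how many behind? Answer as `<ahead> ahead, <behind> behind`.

0 ahead, 5 behind

Reachable from cbcf147: {6a69d31, cbcf147}.
Reachable from 756c873: {65427c2, 6a69d31, 756c873, 8bdc39f, 9c72dcc, cbcf147, f6dbb63}.
Only in cbcf147's history (ahead): {} — 0.
Only in 756c873's history (behind): {65427c2, 756c873, 8bdc39f, 9c72dcc, f6dbb63} — 5.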